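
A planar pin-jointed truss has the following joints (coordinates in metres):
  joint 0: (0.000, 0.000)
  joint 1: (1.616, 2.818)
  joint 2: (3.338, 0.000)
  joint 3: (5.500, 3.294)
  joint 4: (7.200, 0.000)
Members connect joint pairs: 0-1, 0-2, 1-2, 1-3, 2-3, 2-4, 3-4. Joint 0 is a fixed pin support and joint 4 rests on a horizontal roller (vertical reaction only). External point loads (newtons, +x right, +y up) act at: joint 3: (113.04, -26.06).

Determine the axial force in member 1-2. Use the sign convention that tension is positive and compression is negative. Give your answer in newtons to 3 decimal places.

-46.185

N=5 nodes, M=7 members, R=3 reactions → 2N=10, M+R=10
member 0 (0-1): L=3.2485, (cx,cy)=(0.4975,0.8675)
member 1 (0-2): L=3.3380, (cx,cy)=(1.0000,0.0000)
member 2 (1-2): L=3.3025, (cx,cy)=(0.5214,-0.8533)
member 3 (1-3): L=3.9131, (cx,cy)=(0.9926,0.1216)
member 4 (2-3): L=3.9401, (cx,cy)=(0.5487,0.8360)
member 5 (2-4): L=3.8620, (cx,cy)=(1.0000,0.0000)
member 6 (3-4): L=3.7068, (cx,cy)=(0.4586,-0.8886)
solve A·x = −loads:
  F[0-1] = +52.5228 N (tension)
  F[0-2] = +86.9118 N (tension)
  F[1-2] = -46.1847 N (compression)
  F[1-3] = +50.5858 N (tension)
  F[2-3] = +47.1396 N (tension)
  F[2-4] = +36.9638 N (tension)
  F[3-4] = -80.5986 N (compression)
  Rx@0 = -113.0400 N
  Ry@0 = -45.5627 N
  Ry@4 = +71.6227 N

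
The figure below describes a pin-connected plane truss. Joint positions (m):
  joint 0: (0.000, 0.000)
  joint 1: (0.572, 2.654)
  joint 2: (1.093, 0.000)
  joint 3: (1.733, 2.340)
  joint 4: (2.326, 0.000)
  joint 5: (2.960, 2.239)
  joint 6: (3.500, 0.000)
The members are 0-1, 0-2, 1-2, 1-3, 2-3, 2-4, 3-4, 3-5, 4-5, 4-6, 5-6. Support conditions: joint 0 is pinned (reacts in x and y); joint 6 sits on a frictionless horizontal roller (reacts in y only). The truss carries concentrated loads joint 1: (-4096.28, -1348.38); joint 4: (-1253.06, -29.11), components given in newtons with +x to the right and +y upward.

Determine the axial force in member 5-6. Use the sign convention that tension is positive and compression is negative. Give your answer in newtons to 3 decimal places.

N=7 nodes, M=11 members, R=3 reactions → 2N=14, M+R=14
member 0 (0-1): L=2.7149, (cx,cy)=(0.2107,0.9776)
member 1 (0-2): L=1.0930, (cx,cy)=(1.0000,0.0000)
member 2 (1-2): L=2.7047, (cx,cy)=(0.1926,-0.9813)
member 3 (1-3): L=1.2027, (cx,cy)=(0.9653,-0.2611)
member 4 (2-3): L=2.4259, (cx,cy)=(0.2638,0.9646)
member 5 (2-4): L=1.2330, (cx,cy)=(1.0000,0.0000)
member 6 (3-4): L=2.4140, (cx,cy)=(0.2457,-0.9694)
member 7 (3-5): L=1.2311, (cx,cy)=(0.9966,-0.0820)
member 8 (4-5): L=2.3270, (cx,cy)=(0.2725,0.9622)
member 9 (4-6): L=1.1740, (cx,cy)=(1.0000,0.0000)
member 10 (5-6): L=2.3032, (cx,cy)=(0.2345,-0.9721)
solve A·x = −loads:
  F[0-1] = -4341.3787 N (compression)
  F[0-2] = -4434.6721 N (compression)
  F[1-2] = +2190.1878 N (tension)
  F[1-3] = +2858.8652 N (tension)
  F[2-3] = -2228.1027 N (compression)
  F[2-4] = -3424.9676 N (compression)
  F[3-4] = +2862.3601 N (tension)
  F[3-5] = +1473.7264 N (tension)
  F[4-5] = -2853.4885 N (compression)
  F[4-6] = -691.3257 N (compression)
  F[5-6] = +2948.6295 N (tension)
  Rx@0 = +5349.3400 N
  Ry@0 = +4243.9311 N
  Ry@6 = -2866.4411 N

2948.629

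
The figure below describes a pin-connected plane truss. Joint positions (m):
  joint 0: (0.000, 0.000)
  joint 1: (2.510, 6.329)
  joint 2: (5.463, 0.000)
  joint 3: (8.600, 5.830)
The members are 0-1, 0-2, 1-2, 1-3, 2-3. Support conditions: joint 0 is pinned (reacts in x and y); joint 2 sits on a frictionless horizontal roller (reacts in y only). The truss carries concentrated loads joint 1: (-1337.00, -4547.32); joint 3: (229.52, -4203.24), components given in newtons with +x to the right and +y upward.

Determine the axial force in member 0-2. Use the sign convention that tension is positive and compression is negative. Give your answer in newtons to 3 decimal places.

-572.712

N=4 nodes, M=5 members, R=3 reactions → 2N=8, M+R=8
member 0 (0-1): L=6.8085, (cx,cy)=(0.3687,0.9296)
member 1 (0-2): L=5.4630, (cx,cy)=(1.0000,0.0000)
member 2 (1-2): L=6.9840, (cx,cy)=(0.4228,-0.9062)
member 3 (1-3): L=6.1104, (cx,cy)=(0.9967,-0.0817)
member 4 (2-3): L=6.6204, (cx,cy)=(0.4738,0.8806)
solve A·x = −loads:
  F[0-1] = -1450.5949 N (compression)
  F[0-2] = -572.7122 N (compression)
  F[1-2] = -3745.6985 N (compression)
  F[1-3] = +2393.9948 N (tension)
  F[2-3] = -4551.0830 N (compression)
  Rx@0 = +1107.4800 N
  Ry@0 = +1348.4246 N
  Ry@2 = +7402.1354 N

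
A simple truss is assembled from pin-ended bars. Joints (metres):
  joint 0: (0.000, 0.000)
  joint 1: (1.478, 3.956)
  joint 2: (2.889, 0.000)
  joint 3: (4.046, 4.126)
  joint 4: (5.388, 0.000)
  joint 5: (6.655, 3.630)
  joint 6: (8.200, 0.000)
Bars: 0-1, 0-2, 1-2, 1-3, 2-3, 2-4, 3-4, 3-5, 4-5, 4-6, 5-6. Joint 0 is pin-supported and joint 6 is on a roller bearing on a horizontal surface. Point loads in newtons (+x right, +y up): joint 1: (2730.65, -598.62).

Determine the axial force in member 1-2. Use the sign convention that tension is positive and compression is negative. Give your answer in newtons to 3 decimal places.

N=7 nodes, M=11 members, R=3 reactions → 2N=14, M+R=14
member 0 (0-1): L=4.2231, (cx,cy)=(0.3500,0.9368)
member 1 (0-2): L=2.8890, (cx,cy)=(1.0000,0.0000)
member 2 (1-2): L=4.2001, (cx,cy)=(0.3359,-0.9419)
member 3 (1-3): L=2.5736, (cx,cy)=(0.9978,0.0661)
member 4 (2-3): L=4.2852, (cx,cy)=(0.2700,0.9629)
member 5 (2-4): L=2.4990, (cx,cy)=(1.0000,0.0000)
member 6 (3-4): L=4.3388, (cx,cy)=(0.3093,-0.9510)
member 7 (3-5): L=2.6557, (cx,cy)=(0.9824,-0.1868)
member 8 (4-5): L=3.8448, (cx,cy)=(0.3295,0.9441)
member 9 (4-6): L=2.8120, (cx,cy)=(1.0000,0.0000)
member 10 (5-6): L=3.9451, (cx,cy)=(0.3916,-0.9201)
solve A·x = −loads:
  F[0-1] = +882.4594 N (tension)
  F[0-2] = +2421.8056 N (tension)
  F[1-2] = -1644.5980 N (compression)
  F[1-3] = -1873.4040 N (compression)
  F[2-3] = +1608.7671 N (tension)
  F[2-4] = +1434.9419 N (tension)
  F[3-4] = -1291.7756 N (compression)
  F[3-5] = -1053.9339 N (compression)
  F[4-5] = +1301.1082 N (tension)
  F[4-6] = +606.6231 N (tension)
  F[5-6] = -1548.9949 N (compression)
  Rx@0 = -2730.6500 N
  Ry@0 = -826.6497 N
  Ry@6 = +1425.2697 N

-1644.598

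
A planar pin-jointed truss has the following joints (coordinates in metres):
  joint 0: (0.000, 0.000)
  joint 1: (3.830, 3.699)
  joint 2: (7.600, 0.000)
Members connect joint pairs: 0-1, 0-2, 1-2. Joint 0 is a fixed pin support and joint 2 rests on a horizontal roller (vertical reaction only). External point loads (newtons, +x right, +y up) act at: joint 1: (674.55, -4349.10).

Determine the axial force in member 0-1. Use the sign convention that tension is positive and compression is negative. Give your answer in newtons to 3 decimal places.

-2632.901

N=3 nodes, M=3 members, R=3 reactions → 2N=6, M+R=6
member 0 (0-1): L=5.3246, (cx,cy)=(0.7193,0.6947)
member 1 (0-2): L=7.6000, (cx,cy)=(1.0000,0.0000)
member 2 (1-2): L=5.2816, (cx,cy)=(0.7138,-0.7004)
solve A·x = −loads:
  F[0-1] = -2632.9007 N (compression)
  F[0-2] = +2568.3985 N (tension)
  F[1-2] = -3598.2235 N (compression)
  Rx@0 = -674.5500 N
  Ry@0 = +1829.0719 N
  Ry@2 = +2520.0281 N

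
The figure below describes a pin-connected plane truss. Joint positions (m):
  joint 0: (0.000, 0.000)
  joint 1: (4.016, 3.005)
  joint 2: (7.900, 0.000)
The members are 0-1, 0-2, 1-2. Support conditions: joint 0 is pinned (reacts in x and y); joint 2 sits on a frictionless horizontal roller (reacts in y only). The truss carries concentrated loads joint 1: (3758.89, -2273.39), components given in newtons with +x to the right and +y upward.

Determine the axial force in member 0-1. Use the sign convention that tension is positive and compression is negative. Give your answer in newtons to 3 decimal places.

520.948

N=3 nodes, M=3 members, R=3 reactions → 2N=6, M+R=6
member 0 (0-1): L=5.0158, (cx,cy)=(0.8007,0.5991)
member 1 (0-2): L=7.9000, (cx,cy)=(1.0000,0.0000)
member 2 (1-2): L=4.9108, (cx,cy)=(0.7909,-0.6119)
solve A·x = −loads:
  F[0-1] = +520.9483 N (tension)
  F[0-2] = +3341.7826 N (tension)
  F[1-2] = -4225.1968 N (compression)
  Rx@0 = -3758.8900 N
  Ry@0 = -312.1035 N
  Ry@2 = +2585.4935 N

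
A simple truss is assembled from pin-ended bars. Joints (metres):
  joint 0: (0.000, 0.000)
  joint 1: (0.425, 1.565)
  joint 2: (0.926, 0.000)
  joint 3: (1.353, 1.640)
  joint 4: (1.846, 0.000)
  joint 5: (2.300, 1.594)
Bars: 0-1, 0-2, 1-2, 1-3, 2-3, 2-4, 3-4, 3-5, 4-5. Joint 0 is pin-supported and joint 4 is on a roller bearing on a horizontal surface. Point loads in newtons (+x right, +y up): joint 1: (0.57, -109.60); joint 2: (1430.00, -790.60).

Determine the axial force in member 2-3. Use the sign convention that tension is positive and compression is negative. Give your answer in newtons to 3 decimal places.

N=6 nodes, M=9 members, R=3 reactions → 2N=12, M+R=12
member 0 (0-1): L=1.6217, (cx,cy)=(0.2621,0.9650)
member 1 (0-2): L=0.9260, (cx,cy)=(1.0000,0.0000)
member 2 (1-2): L=1.6432, (cx,cy)=(0.3049,-0.9524)
member 3 (1-3): L=0.9310, (cx,cy)=(0.9968,0.0806)
member 4 (2-3): L=1.6947, (cx,cy)=(0.2520,0.9677)
member 5 (2-4): L=0.9200, (cx,cy)=(1.0000,0.0000)
member 6 (3-4): L=1.7125, (cx,cy)=(0.2879,-0.9577)
member 7 (3-5): L=0.9481, (cx,cy)=(0.9988,-0.0485)
member 8 (4-5): L=1.6574, (cx,cy)=(0.2739,0.9618)
solve A·x = −loads:
  F[0-1] = -495.2076 N (compression)
  F[0-2] = +1560.3509 N (tension)
  F[1-2] = +366.1754 N (tension)
  F[1-3] = -242.7817 N (compression)
  F[2-3] = +456.5899 N (tension)
  F[2-4] = +126.9478 N (tension)
  F[3-4] = -440.9693 N (compression)
  F[3-5] = +0.0000 N (tension)
  F[4-5] = -0.0000 N (compression)
  Rx@0 = -1430.5700 N
  Ry@0 = +477.8990 N
  Ry@4 = +422.3010 N

456.590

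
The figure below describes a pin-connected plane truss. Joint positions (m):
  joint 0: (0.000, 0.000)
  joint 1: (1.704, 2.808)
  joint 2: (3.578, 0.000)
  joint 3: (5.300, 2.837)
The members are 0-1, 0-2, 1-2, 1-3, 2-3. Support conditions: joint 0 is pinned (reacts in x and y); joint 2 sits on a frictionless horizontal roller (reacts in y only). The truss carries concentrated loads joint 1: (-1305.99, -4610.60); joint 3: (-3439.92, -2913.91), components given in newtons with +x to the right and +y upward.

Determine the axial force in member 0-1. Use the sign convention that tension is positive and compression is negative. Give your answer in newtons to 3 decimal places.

N=4 nodes, M=5 members, R=3 reactions → 2N=8, M+R=8
member 0 (0-1): L=3.2846, (cx,cy)=(0.5188,0.8549)
member 1 (0-2): L=3.5780, (cx,cy)=(1.0000,0.0000)
member 2 (1-2): L=3.3759, (cx,cy)=(0.5551,-0.8318)
member 3 (1-3): L=3.5961, (cx,cy)=(1.0000,0.0081)
member 4 (2-3): L=3.3187, (cx,cy)=(0.5189,0.8548)
solve A·x = −loads:
  F[0-1] = -5573.6040 N (compression)
  F[0-2] = -1854.3942 N (compression)
  F[1-2] = +169.2139 N (tension)
  F[1-3] = -1679.5128 N (compression)
  F[2-3] = -3392.8379 N (compression)
  Rx@0 = +4745.9100 N
  Ry@0 = +4764.8922 N
  Ry@2 = +2759.6178 N

-5573.604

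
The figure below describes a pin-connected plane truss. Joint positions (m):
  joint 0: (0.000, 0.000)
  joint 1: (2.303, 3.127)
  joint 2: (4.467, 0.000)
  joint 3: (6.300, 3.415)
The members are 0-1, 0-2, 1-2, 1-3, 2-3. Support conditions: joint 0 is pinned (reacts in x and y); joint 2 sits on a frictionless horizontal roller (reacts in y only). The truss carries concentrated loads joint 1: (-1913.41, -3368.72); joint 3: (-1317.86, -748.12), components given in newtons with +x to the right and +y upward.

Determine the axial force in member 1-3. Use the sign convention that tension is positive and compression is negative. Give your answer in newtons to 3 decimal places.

N=4 nodes, M=5 members, R=3 reactions → 2N=8, M+R=8
member 0 (0-1): L=3.8835, (cx,cy)=(0.5930,0.8052)
member 1 (0-2): L=4.4670, (cx,cy)=(1.0000,0.0000)
member 2 (1-2): L=3.8028, (cx,cy)=(0.5691,-0.8223)
member 3 (1-3): L=4.0074, (cx,cy)=(0.9974,0.0719)
member 4 (2-3): L=3.8758, (cx,cy)=(0.4729,0.8811)
solve A·x = −loads:
  F[0-1] = -4560.2675 N (compression)
  F[0-2] = -526.9650 N (compression)
  F[1-2] = +285.1647 N (tension)
  F[1-3] = -955.6418 N (compression)
  F[2-3] = -771.1273 N (compression)
  Rx@0 = +3231.2700 N
  Ry@0 = +3671.8897 N
  Ry@2 = +444.9503 N

-955.642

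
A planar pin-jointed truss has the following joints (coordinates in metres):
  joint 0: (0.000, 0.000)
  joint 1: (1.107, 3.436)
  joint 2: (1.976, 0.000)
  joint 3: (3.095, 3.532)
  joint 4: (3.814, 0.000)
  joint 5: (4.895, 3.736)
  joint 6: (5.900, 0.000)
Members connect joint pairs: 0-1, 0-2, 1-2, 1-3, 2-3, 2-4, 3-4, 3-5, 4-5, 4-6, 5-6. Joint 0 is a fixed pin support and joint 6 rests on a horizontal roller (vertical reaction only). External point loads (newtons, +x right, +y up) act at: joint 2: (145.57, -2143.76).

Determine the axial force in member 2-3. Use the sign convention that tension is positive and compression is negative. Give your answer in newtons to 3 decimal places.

794.183

N=7 nodes, M=11 members, R=3 reactions → 2N=14, M+R=14
member 0 (0-1): L=3.6099, (cx,cy)=(0.3067,0.9518)
member 1 (0-2): L=1.9760, (cx,cy)=(1.0000,0.0000)
member 2 (1-2): L=3.5442, (cx,cy)=(0.2452,-0.9695)
member 3 (1-3): L=1.9903, (cx,cy)=(0.9988,0.0482)
member 4 (2-3): L=3.7050, (cx,cy)=(0.3020,0.9533)
member 5 (2-4): L=1.8380, (cx,cy)=(1.0000,0.0000)
member 6 (3-4): L=3.6044, (cx,cy)=(0.1995,-0.9799)
member 7 (3-5): L=1.8115, (cx,cy)=(0.9936,0.1126)
member 8 (4-5): L=3.8892, (cx,cy)=(0.2779,0.9606)
member 9 (4-6): L=2.0860, (cx,cy)=(1.0000,0.0000)
member 10 (5-6): L=3.8688, (cx,cy)=(0.2598,-0.9657)
solve A·x = −loads:
  F[0-1] = -1497.9522 N (compression)
  F[0-2] = +604.9241 N (tension)
  F[1-2] = +1430.3254 N (tension)
  F[1-3] = -810.9999 N (compression)
  F[2-3] = +794.1830 N (tension)
  F[2-4] = +570.1948 N (tension)
  F[3-4] = -780.6406 N (compression)
  F[3-5] = -417.1289 N (compression)
  F[4-5] = +796.3298 N (tension)
  F[4-6] = +193.1391 N (tension)
  F[5-6] = -743.5019 N (compression)
  Rx@0 = -145.5700 N
  Ry@0 = +1425.7821 N
  Ry@6 = +717.9779 N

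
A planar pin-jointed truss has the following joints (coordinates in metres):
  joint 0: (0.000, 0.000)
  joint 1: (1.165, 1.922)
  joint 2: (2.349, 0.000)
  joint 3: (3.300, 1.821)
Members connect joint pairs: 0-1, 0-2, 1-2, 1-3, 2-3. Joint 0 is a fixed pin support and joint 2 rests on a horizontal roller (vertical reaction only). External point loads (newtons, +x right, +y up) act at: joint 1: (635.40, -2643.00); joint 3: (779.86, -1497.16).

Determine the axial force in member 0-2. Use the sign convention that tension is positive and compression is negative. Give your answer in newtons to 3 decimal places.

N=4 nodes, M=5 members, R=3 reactions → 2N=8, M+R=8
member 0 (0-1): L=2.2475, (cx,cy)=(0.5184,0.8552)
member 1 (0-2): L=2.3490, (cx,cy)=(1.0000,0.0000)
member 2 (1-2): L=2.2574, (cx,cy)=(0.5245,-0.8514)
member 3 (1-3): L=2.1374, (cx,cy)=(0.9989,-0.0473)
member 4 (2-3): L=2.0544, (cx,cy)=(0.4629,0.8864)
solve A·x = −loads:
  F[0-1] = +465.8781 N (tension)
  F[0-2] = +1173.7716 N (tension)
  F[1-2] = -3656.8583 N (compression)
  F[1-3] = +1525.7888 N (tension)
  F[2-3] = -1607.6900 N (compression)
  Rx@0 = -1415.2600 N
  Ry@0 = -398.4040 N
  Ry@2 = +4538.5640 N

1173.772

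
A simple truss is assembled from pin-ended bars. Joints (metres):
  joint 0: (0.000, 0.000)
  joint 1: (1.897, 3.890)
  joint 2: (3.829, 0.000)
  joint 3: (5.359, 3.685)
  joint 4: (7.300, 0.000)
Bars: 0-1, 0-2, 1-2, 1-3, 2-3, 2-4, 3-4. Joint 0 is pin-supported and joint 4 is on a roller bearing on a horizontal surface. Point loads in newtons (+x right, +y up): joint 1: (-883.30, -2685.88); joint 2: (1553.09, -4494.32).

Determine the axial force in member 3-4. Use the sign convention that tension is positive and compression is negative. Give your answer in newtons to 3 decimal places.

-2921.259

N=5 nodes, M=7 members, R=3 reactions → 2N=10, M+R=10
member 0 (0-1): L=4.3279, (cx,cy)=(0.4383,0.8988)
member 1 (0-2): L=3.8290, (cx,cy)=(1.0000,0.0000)
member 2 (1-2): L=4.3434, (cx,cy)=(0.4448,-0.8956)
member 3 (1-3): L=3.4681, (cx,cy)=(0.9983,-0.0591)
member 4 (2-3): L=3.9900, (cx,cy)=(0.3835,0.9236)
member 5 (2-4): L=3.4710, (cx,cy)=(1.0000,0.0000)
member 6 (3-4): L=4.1649, (cx,cy)=(0.4660,-0.8848)
solve A·x = −loads:
  F[0-1] = -5112.8907 N (compression)
  F[0-2] = +2910.8668 N (tension)
  F[1-2] = +2289.3452 N (tension)
  F[1-3] = -2380.2797 N (compression)
  F[2-3] = +2646.2154 N (tension)
  F[2-4] = +1361.4043 N (tension)
  F[3-4] = -2921.2591 N (compression)
  Rx@0 = -669.7900 N
  Ry@0 = +4595.5659 N
  Ry@4 = +2584.6341 N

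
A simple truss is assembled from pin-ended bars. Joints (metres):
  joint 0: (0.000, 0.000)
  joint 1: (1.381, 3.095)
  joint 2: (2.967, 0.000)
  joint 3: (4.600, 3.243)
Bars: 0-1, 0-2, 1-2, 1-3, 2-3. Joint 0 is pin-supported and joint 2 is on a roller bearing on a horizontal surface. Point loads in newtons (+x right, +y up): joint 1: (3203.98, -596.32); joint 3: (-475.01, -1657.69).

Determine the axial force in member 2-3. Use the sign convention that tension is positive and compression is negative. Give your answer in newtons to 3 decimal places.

N=4 nodes, M=5 members, R=3 reactions → 2N=8, M+R=8
member 0 (0-1): L=3.3891, (cx,cy)=(0.4075,0.9132)
member 1 (0-2): L=2.9670, (cx,cy)=(1.0000,0.0000)
member 2 (1-2): L=3.4777, (cx,cy)=(0.4560,-0.8900)
member 3 (1-3): L=3.2224, (cx,cy)=(0.9989,0.0459)
member 4 (2-3): L=3.6309, (cx,cy)=(0.4497,0.8932)
solve A·x = −loads:
  F[0-1] = +3741.3097 N (tension)
  F[0-2] = +1204.4630 N (tension)
  F[1-2] = -4490.1222 N (compression)
  F[1-3] = +368.6276 N (tension)
  F[2-3] = -1874.9459 N (compression)
  Rx@0 = -2728.9700 N
  Ry@0 = -3416.6178 N
  Ry@2 = +5670.6278 N

-1874.946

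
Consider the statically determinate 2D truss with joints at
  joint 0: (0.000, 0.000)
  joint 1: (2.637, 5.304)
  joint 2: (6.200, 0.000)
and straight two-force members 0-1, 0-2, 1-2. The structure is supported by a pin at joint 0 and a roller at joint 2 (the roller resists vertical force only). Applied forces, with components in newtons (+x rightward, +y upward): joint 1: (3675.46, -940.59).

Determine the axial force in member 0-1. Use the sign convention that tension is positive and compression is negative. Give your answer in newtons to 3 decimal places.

N=3 nodes, M=3 members, R=3 reactions → 2N=6, M+R=6
member 0 (0-1): L=5.9234, (cx,cy)=(0.4452,0.8954)
member 1 (0-2): L=6.2000, (cx,cy)=(1.0000,0.0000)
member 2 (1-2): L=6.3896, (cx,cy)=(0.5576,-0.8301)
solve A·x = −loads:
  F[0-1] = +2907.8076 N (tension)
  F[0-2] = +2380.9431 N (tension)
  F[1-2] = -4269.8142 N (compression)
  Rx@0 = -3675.4600 N
  Ry@0 = -2603.7609 N
  Ry@2 = +3544.3509 N

2907.808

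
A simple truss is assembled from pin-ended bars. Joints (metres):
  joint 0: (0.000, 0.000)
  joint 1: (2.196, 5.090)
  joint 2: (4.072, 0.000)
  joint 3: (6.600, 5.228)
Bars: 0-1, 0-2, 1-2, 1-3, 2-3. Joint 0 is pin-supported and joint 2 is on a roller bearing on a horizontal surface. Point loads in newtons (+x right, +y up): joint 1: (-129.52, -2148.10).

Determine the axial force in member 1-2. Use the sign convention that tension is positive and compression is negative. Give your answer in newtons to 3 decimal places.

N=4 nodes, M=5 members, R=3 reactions → 2N=8, M+R=8
member 0 (0-1): L=5.5435, (cx,cy)=(0.3961,0.9182)
member 1 (0-2): L=4.0720, (cx,cy)=(1.0000,0.0000)
member 2 (1-2): L=5.4247, (cx,cy)=(0.3458,-0.9383)
member 3 (1-3): L=4.4062, (cx,cy)=(0.9995,0.0313)
member 4 (2-3): L=5.8071, (cx,cy)=(0.4353,0.9003)
solve A·x = −loads:
  F[0-1] = -1254.1462 N (compression)
  F[0-2] = +367.2960 N (tension)
  F[1-2] = -1062.0865 N (compression)
  F[1-3] = -0.0000 N (compression)
  F[2-3] = +0.0000 N (tension)
  Rx@0 = +129.5200 N
  Ry@0 = +1151.5453 N
  Ry@2 = +996.5547 N

-1062.086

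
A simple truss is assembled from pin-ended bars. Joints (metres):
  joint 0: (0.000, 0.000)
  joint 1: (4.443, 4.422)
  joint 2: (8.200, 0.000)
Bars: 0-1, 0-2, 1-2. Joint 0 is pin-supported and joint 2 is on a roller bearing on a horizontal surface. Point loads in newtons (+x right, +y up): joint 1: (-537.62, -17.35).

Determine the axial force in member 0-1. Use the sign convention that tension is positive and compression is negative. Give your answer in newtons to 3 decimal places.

N=3 nodes, M=3 members, R=3 reactions → 2N=6, M+R=6
member 0 (0-1): L=6.2685, (cx,cy)=(0.7088,0.7054)
member 1 (0-2): L=8.2000, (cx,cy)=(1.0000,0.0000)
member 2 (1-2): L=5.8025, (cx,cy)=(0.6475,-0.7621)
solve A·x = −loads:
  F[0-1] = -422.2542 N (compression)
  F[0-2] = -238.3347 N (compression)
  F[1-2] = +368.0969 N (tension)
  Rx@0 = +537.6200 N
  Ry@0 = +297.8707 N
  Ry@2 = -280.5207 N

-422.254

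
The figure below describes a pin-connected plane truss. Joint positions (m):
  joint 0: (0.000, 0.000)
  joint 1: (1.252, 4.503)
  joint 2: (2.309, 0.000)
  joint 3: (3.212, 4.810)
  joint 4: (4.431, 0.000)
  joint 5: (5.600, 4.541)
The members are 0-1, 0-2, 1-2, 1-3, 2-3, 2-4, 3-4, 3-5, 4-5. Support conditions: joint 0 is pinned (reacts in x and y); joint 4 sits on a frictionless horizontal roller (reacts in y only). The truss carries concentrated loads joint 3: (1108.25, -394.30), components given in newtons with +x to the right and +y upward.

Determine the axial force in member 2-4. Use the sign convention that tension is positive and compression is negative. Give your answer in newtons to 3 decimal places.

377.324

N=6 nodes, M=9 members, R=3 reactions → 2N=12, M+R=12
member 0 (0-1): L=4.6738, (cx,cy)=(0.2679,0.9635)
member 1 (0-2): L=2.3090, (cx,cy)=(1.0000,0.0000)
member 2 (1-2): L=4.6254, (cx,cy)=(0.2285,-0.9735)
member 3 (1-3): L=1.9839, (cx,cy)=(0.9880,0.1547)
member 4 (2-3): L=4.8940, (cx,cy)=(0.1845,0.9828)
member 5 (2-4): L=2.1220, (cx,cy)=(1.0000,0.0000)
member 6 (3-4): L=4.9621, (cx,cy)=(0.2457,-0.9694)
member 7 (3-5): L=2.4031, (cx,cy)=(0.9937,-0.1119)
member 8 (4-5): L=4.6891, (cx,cy)=(0.2493,0.9684)
solve A·x = −loads:
  F[0-1] = +1136.0880 N (tension)
  F[0-2] = +803.9197 N (tension)
  F[1-2] = -1037.2198 N (compression)
  F[1-3] = +547.9574 N (tension)
  F[2-3] = +1027.4140 N (tension)
  F[2-4] = +377.3243 N (tension)
  F[3-4] = -1535.9367 N (compression)
  F[3-5] = +0.0000 N (tension)
  F[4-5] = -0.0000 N (compression)
  Rx@0 = -1108.2500 N
  Ry@0 = -1094.5680 N
  Ry@4 = +1488.8680 N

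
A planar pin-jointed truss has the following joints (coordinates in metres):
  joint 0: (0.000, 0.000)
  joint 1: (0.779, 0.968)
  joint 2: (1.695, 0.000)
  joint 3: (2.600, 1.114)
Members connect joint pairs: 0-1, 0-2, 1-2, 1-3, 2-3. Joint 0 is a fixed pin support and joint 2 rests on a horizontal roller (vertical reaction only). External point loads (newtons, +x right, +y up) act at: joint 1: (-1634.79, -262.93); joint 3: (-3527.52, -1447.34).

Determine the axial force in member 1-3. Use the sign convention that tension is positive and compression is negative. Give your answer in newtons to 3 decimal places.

N=4 nodes, M=5 members, R=3 reactions → 2N=8, M+R=8
member 0 (0-1): L=1.2425, (cx,cy)=(0.6269,0.7791)
member 1 (0-2): L=1.6950, (cx,cy)=(1.0000,0.0000)
member 2 (1-2): L=1.3327, (cx,cy)=(0.6873,-0.7263)
member 3 (1-3): L=1.8268, (cx,cy)=(0.9968,0.0799)
member 4 (2-3): L=1.4353, (cx,cy)=(0.6305,0.7762)
solve A·x = −loads:
  F[0-1] = -3364.7215 N (compression)
  F[0-2] = -3052.7984 N (compression)
  F[1-2] = +2969.2441 N (tension)
  F[1-3] = -2523.6393 N (compression)
  F[2-3] = -1604.8985 N (compression)
  Rx@0 = +5162.3100 N
  Ry@0 = +2621.3187 N
  Ry@2 = -911.0487 N

-2523.639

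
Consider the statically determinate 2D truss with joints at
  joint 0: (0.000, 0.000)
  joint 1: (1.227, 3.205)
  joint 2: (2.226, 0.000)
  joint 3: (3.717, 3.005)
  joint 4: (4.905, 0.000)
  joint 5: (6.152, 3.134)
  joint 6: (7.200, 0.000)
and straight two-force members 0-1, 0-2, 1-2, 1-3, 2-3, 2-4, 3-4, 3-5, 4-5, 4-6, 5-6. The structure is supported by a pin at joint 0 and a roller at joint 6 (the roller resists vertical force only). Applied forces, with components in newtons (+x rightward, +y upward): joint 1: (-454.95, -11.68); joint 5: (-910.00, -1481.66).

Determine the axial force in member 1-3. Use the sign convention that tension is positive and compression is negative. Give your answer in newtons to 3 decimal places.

-116.986

N=7 nodes, M=11 members, R=3 reactions → 2N=14, M+R=14
member 0 (0-1): L=3.4318, (cx,cy)=(0.3575,0.9339)
member 1 (0-2): L=2.2260, (cx,cy)=(1.0000,0.0000)
member 2 (1-2): L=3.3571, (cx,cy)=(0.2976,-0.9547)
member 3 (1-3): L=2.4980, (cx,cy)=(0.9968,-0.0801)
member 4 (2-3): L=3.3546, (cx,cy)=(0.4445,0.8958)
member 5 (2-4): L=2.6790, (cx,cy)=(1.0000,0.0000)
member 6 (3-4): L=3.2313, (cx,cy)=(0.3677,-0.9300)
member 7 (3-5): L=2.4384, (cx,cy)=(0.9986,0.0529)
member 8 (4-5): L=3.3730, (cx,cy)=(0.3697,0.9291)
member 9 (4-6): L=2.2950, (cx,cy)=(1.0000,0.0000)
member 10 (5-6): L=3.3046, (cx,cy)=(0.3171,-0.9484)
solve A·x = −loads:
  F[0-1] = -882.2913 N (compression)
  F[0-2] = -1049.5011 N (compression)
  F[1-2] = +860.6483 N (tension)
  F[1-3] = -116.9858 N (compression)
  F[2-3] = -917.2401 N (compression)
  F[2-4] = -385.7051 N (compression)
  F[3-4] = +826.2933 N (tension)
  F[3-5] = -829.2451 N (compression)
  F[4-5] = -827.0166 N (compression)
  F[4-6] = +223.8346 N (tension)
  F[5-6] = -705.8012 N (compression)
  Rx@0 = +1364.9500 N
  Ry@0 = +823.9721 N
  Ry@6 = +669.3679 N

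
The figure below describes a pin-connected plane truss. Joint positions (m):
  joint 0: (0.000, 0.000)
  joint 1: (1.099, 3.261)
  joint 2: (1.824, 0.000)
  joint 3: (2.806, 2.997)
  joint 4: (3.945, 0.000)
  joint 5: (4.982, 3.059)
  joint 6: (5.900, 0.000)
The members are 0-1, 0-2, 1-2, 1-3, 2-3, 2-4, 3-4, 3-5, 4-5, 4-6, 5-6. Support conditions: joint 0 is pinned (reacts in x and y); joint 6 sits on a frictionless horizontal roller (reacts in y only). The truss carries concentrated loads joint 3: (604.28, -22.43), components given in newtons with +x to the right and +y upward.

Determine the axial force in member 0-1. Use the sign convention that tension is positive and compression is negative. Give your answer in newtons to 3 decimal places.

N=7 nodes, M=11 members, R=3 reactions → 2N=14, M+R=14
member 0 (0-1): L=3.4412, (cx,cy)=(0.3194,0.9476)
member 1 (0-2): L=1.8240, (cx,cy)=(1.0000,0.0000)
member 2 (1-2): L=3.3406, (cx,cy)=(0.2170,-0.9762)
member 3 (1-3): L=1.7273, (cx,cy)=(0.9883,-0.1528)
member 4 (2-3): L=3.1538, (cx,cy)=(0.3114,0.9503)
member 5 (2-4): L=2.1210, (cx,cy)=(1.0000,0.0000)
member 6 (3-4): L=3.2061, (cx,cy)=(0.3553,-0.9348)
member 7 (3-5): L=2.1769, (cx,cy)=(0.9996,0.0285)
member 8 (4-5): L=3.2300, (cx,cy)=(0.3211,0.9471)
member 9 (4-6): L=1.9550, (cx,cy)=(1.0000,0.0000)
member 10 (5-6): L=3.1938, (cx,cy)=(0.2874,-0.9578)
solve A·x = −loads:
  F[0-1] = +311.5042 N (tension)
  F[0-2] = +504.7966 N (tension)
  F[1-2] = -329.4894 N (compression)
  F[1-3] = +173.0239 N (tension)
  F[2-3] = +338.4619 N (tension)
  F[2-4] = +327.9013 N (tension)
  F[3-4] = -346.0336 N (compression)
  F[3-5] = -205.0541 N (compression)
  F[4-5] = +341.5424 N (tension)
  F[4-6] = +95.3175 N (tension)
  F[5-6] = -331.6153 N (compression)
  Rx@0 = -604.2800 N
  Ry@0 = -295.1913 N
  Ry@6 = +317.6213 N

311.504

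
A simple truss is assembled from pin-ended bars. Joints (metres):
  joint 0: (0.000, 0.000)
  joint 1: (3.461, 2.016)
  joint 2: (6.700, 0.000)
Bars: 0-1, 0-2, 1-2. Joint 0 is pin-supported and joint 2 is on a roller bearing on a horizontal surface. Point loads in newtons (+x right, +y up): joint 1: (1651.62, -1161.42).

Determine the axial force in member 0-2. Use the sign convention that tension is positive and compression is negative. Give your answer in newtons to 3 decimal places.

1762.357

N=3 nodes, M=3 members, R=3 reactions → 2N=6, M+R=6
member 0 (0-1): L=4.0053, (cx,cy)=(0.8641,0.5033)
member 1 (0-2): L=6.7000, (cx,cy)=(1.0000,0.0000)
member 2 (1-2): L=3.8152, (cx,cy)=(0.8490,-0.5284)
solve A·x = −loads:
  F[0-1] = -128.1541 N (compression)
  F[0-2] = +1762.3574 N (tension)
  F[1-2] = -2075.8443 N (compression)
  Rx@0 = -1651.6200 N
  Ry@0 = +64.5035 N
  Ry@2 = +1096.9165 N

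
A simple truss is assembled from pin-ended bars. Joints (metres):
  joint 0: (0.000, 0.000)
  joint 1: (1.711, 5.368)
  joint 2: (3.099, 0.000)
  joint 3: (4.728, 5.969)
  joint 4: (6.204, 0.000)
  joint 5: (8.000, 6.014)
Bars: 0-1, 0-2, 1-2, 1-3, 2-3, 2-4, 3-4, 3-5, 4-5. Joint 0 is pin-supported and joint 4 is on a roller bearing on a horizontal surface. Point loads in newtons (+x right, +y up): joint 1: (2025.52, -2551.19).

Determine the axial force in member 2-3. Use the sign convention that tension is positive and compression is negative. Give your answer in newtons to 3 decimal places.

2824.988

N=6 nodes, M=9 members, R=3 reactions → 2N=12, M+R=12
member 0 (0-1): L=5.6341, (cx,cy)=(0.3037,0.9528)
member 1 (0-2): L=3.0990, (cx,cy)=(1.0000,0.0000)
member 2 (1-2): L=5.5445, (cx,cy)=(0.2503,-0.9682)
member 3 (1-3): L=3.0763, (cx,cy)=(0.9807,0.1954)
member 4 (2-3): L=6.1873, (cx,cy)=(0.2633,0.9647)
member 5 (2-4): L=3.1050, (cx,cy)=(1.0000,0.0000)
member 6 (3-4): L=6.1488, (cx,cy)=(0.2400,-0.9708)
member 7 (3-5): L=3.2723, (cx,cy)=(0.9999,0.0138)
member 8 (4-5): L=6.2764, (cx,cy)=(0.2861,0.9582)
solve A·x = −loads:
  F[0-1] = -99.7303 N (compression)
  F[0-2] = +2055.8068 N (tension)
  F[1-2] = -2814.9505 N (compression)
  F[1-3] = -1377.6700 N (compression)
  F[2-3] = +2824.9878 N (tension)
  F[2-4] = +607.3558 N (tension)
  F[3-4] = -2530.1484 N (compression)
  F[3-5] = -0.0000 N (compression)
  F[4-5] = +0.0000 N (tension)
  Rx@0 = -2025.5200 N
  Ry@0 = +95.0202 N
  Ry@4 = +2456.1698 N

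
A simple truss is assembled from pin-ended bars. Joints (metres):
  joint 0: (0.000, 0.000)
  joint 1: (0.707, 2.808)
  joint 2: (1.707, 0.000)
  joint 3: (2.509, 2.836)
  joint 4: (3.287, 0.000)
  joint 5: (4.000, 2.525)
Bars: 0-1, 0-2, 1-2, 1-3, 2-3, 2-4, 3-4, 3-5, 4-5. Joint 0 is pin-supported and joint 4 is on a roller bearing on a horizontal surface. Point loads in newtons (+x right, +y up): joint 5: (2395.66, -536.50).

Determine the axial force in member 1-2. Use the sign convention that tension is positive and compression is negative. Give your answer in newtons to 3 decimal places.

-2057.531

N=6 nodes, M=9 members, R=3 reactions → 2N=12, M+R=12
member 0 (0-1): L=2.8956, (cx,cy)=(0.2442,0.9697)
member 1 (0-2): L=1.7070, (cx,cy)=(1.0000,0.0000)
member 2 (1-2): L=2.9807, (cx,cy)=(0.3355,-0.9420)
member 3 (1-3): L=1.8022, (cx,cy)=(0.9999,0.0155)
member 4 (2-3): L=2.9472, (cx,cy)=(0.2721,0.9623)
member 5 (2-4): L=1.5800, (cx,cy)=(1.0000,0.0000)
member 6 (3-4): L=2.9408, (cx,cy)=(0.2646,-0.9644)
member 7 (3-5): L=1.5231, (cx,cy)=(0.9789,-0.2042)
member 8 (4-5): L=2.6237, (cx,cy)=(0.2717,0.9624)
solve A·x = −loads:
  F[0-1] = +2017.7345 N (tension)
  F[0-2] = +1903.0090 N (tension)
  F[1-2] = -2057.5308 N (compression)
  F[1-3] = +1183.0669 N (tension)
  F[2-3] = +2014.3004 N (tension)
  F[2-4] = +664.6026 N (tension)
  F[3-4] = -2549.2413 N (compression)
  F[3-5] = +2457.2450 N (tension)
  F[4-5] = -36.1136 N (compression)
  Rx@0 = -2395.6600 N
  Ry@0 = -1956.6675 N
  Ry@4 = +2493.1675 N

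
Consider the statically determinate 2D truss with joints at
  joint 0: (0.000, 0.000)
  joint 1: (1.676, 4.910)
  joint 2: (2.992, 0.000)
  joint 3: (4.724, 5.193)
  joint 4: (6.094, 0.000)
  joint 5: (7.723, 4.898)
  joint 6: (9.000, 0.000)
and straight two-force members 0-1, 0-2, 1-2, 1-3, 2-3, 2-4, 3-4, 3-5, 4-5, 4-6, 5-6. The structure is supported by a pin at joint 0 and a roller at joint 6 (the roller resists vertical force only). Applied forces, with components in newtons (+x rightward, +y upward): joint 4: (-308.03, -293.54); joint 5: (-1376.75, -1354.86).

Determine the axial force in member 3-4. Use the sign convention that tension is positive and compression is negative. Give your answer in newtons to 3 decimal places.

N=7 nodes, M=11 members, R=3 reactions → 2N=14, M+R=14
member 0 (0-1): L=5.1882, (cx,cy)=(0.3230,0.9464)
member 1 (0-2): L=2.9920, (cx,cy)=(1.0000,0.0000)
member 2 (1-2): L=5.0833, (cx,cy)=(0.2589,-0.9659)
member 3 (1-3): L=3.0611, (cx,cy)=(0.9957,0.0925)
member 4 (2-3): L=5.4742, (cx,cy)=(0.3164,0.9486)
member 5 (2-4): L=3.1020, (cx,cy)=(1.0000,0.0000)
member 6 (3-4): L=5.3707, (cx,cy)=(0.2551,-0.9669)
member 7 (3-5): L=3.0135, (cx,cy)=(0.9952,-0.0979)
member 8 (4-5): L=5.1618, (cx,cy)=(0.3156,0.9489)
member 9 (4-6): L=2.9060, (cx,cy)=(1.0000,0.0000)
member 10 (5-6): L=5.0617, (cx,cy)=(0.2523,-0.9677)
solve A·x = −loads:
  F[0-1] = -1094.9868 N (compression)
  F[0-2] = -1331.0524 N (compression)
  F[1-2] = +1013.6278 N (tension)
  F[1-3] = -618.7926 N (compression)
  F[2-3] = -1032.0910 N (compression)
  F[2-4] = -742.0920 N (compression)
  F[3-4] = +1198.7432 N (tension)
  F[3-5] = -1254.4997 N (compression)
  F[4-5] = -912.1608 N (compression)
  F[4-6] = +159.5915 N (tension)
  F[5-6] = -632.5839 N (compression)
  Rx@0 = +1684.7800 N
  Ry@0 = +1036.2783 N
  Ry@6 = +612.1217 N

1198.743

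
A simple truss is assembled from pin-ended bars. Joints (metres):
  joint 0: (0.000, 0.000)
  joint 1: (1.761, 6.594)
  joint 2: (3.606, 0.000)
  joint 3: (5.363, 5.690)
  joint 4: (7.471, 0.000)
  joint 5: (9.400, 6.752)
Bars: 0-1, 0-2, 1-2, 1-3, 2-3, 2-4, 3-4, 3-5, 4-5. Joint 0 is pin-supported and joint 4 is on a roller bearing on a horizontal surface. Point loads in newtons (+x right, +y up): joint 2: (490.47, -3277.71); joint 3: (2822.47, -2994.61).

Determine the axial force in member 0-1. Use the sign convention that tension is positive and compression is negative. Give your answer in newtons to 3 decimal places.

-404.699

N=6 nodes, M=9 members, R=3 reactions → 2N=12, M+R=12
member 0 (0-1): L=6.8251, (cx,cy)=(0.2580,0.9661)
member 1 (0-2): L=3.6060, (cx,cy)=(1.0000,0.0000)
member 2 (1-2): L=6.8473, (cx,cy)=(0.2695,-0.9630)
member 3 (1-3): L=3.7137, (cx,cy)=(0.9699,-0.2434)
member 4 (2-3): L=5.9551, (cx,cy)=(0.2950,0.9555)
member 5 (2-4): L=3.8650, (cx,cy)=(1.0000,0.0000)
member 6 (3-4): L=6.0679, (cx,cy)=(0.3474,-0.9377)
member 7 (3-5): L=4.1744, (cx,cy)=(0.9671,0.2544)
member 8 (4-5): L=7.0221, (cx,cy)=(0.2747,0.9615)
solve A·x = −loads:
  F[0-1] = -404.6993 N (compression)
  F[0-2] = +3417.3598 N (tension)
  F[1-2] = +465.9454 N (tension)
  F[1-3] = -237.1013 N (compression)
  F[2-3] = +2960.7996 N (tension)
  F[2-4] = +2178.8806 N (tension)
  F[3-4] = -6271.9606 N (compression)
  F[3-5] = -0.0000 N (tension)
  F[4-5] = -0.0000 N (tension)
  Rx@0 = -3312.9400 N
  Ry@0 = +390.9962 N
  Ry@4 = +5881.3238 N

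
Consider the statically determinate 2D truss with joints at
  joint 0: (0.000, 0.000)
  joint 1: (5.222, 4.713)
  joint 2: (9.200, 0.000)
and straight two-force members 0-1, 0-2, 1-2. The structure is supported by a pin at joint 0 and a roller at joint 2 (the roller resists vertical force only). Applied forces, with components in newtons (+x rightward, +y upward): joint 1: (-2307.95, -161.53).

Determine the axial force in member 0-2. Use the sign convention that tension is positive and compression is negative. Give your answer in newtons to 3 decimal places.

-920.550

N=3 nodes, M=3 members, R=3 reactions → 2N=6, M+R=6
member 0 (0-1): L=7.0343, (cx,cy)=(0.7424,0.6700)
member 1 (0-2): L=9.2000, (cx,cy)=(1.0000,0.0000)
member 2 (1-2): L=6.1674, (cx,cy)=(0.6450,-0.7642)
solve A·x = −loads:
  F[0-1] = -1868.9034 N (compression)
  F[0-2] = -920.5502 N (compression)
  F[1-2] = +1427.2005 N (tension)
  Rx@0 = +2307.9500 N
  Ry@0 = +1252.1668 N
  Ry@2 = -1090.6368 N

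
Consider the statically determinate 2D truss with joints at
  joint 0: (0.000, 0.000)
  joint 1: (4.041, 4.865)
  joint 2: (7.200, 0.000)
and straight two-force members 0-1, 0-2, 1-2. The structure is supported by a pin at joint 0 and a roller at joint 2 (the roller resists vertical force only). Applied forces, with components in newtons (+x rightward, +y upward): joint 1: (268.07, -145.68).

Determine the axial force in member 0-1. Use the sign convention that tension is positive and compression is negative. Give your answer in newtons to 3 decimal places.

152.379

N=3 nodes, M=3 members, R=3 reactions → 2N=6, M+R=6
member 0 (0-1): L=6.3244, (cx,cy)=(0.6390,0.7692)
member 1 (0-2): L=7.2000, (cx,cy)=(1.0000,0.0000)
member 2 (1-2): L=5.8006, (cx,cy)=(0.5446,-0.8387)
solve A·x = −loads:
  F[0-1] = +152.3785 N (tension)
  F[0-2] = +170.7070 N (tension)
  F[1-2] = -313.4571 N (compression)
  Rx@0 = -268.0700 N
  Ry@0 = -117.2163 N
  Ry@2 = +262.8963 N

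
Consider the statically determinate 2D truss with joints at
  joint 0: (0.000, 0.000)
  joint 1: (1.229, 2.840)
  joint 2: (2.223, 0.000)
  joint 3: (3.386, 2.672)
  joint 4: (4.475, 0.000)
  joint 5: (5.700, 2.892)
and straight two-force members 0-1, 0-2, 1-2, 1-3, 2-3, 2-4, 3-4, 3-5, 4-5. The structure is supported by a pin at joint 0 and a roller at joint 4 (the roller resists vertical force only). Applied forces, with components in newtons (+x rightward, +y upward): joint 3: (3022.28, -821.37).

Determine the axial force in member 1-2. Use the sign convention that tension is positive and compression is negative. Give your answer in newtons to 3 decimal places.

N=6 nodes, M=9 members, R=3 reactions → 2N=12, M+R=12
member 0 (0-1): L=3.0945, (cx,cy)=(0.3972,0.9178)
member 1 (0-2): L=2.2230, (cx,cy)=(1.0000,0.0000)
member 2 (1-2): L=3.0089, (cx,cy)=(0.3304,-0.9439)
member 3 (1-3): L=2.1635, (cx,cy)=(0.9970,-0.0777)
member 4 (2-3): L=2.9141, (cx,cy)=(0.3991,0.9169)
member 5 (2-4): L=2.2520, (cx,cy)=(1.0000,0.0000)
member 6 (3-4): L=2.8854, (cx,cy)=(0.3774,-0.9260)
member 7 (3-5): L=2.3244, (cx,cy)=(0.9955,0.0946)
member 8 (4-5): L=3.1407, (cx,cy)=(0.3900,0.9208)
solve A·x = −loads:
  F[0-1] = +1748.5183 N (tension)
  F[0-2] = +2327.8490 N (tension)
  F[1-2] = -1806.7103 N (compression)
  F[1-3] = +1295.1892 N (tension)
  F[2-3] = +1859.8067 N (tension)
  F[2-4] = +988.7713 N (tension)
  F[3-4] = -2619.8310 N (compression)
  F[3-5] = -0.0000 N (compression)
  F[4-5] = +0.0000 N (tension)
  Rx@0 = -3022.2800 N
  Ry@0 = -1604.7062 N
  Ry@4 = +2426.0762 N

-1806.710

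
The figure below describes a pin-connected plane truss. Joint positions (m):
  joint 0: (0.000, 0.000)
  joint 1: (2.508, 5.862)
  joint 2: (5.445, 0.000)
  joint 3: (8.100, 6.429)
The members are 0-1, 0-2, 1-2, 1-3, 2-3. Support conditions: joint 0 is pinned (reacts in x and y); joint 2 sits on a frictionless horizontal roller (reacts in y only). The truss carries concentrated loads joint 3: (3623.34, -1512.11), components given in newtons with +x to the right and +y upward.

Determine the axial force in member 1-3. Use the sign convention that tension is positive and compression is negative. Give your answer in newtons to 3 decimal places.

4456.174

N=4 nodes, M=5 members, R=3 reactions → 2N=8, M+R=8
member 0 (0-1): L=6.3760, (cx,cy)=(0.3934,0.9194)
member 1 (0-2): L=5.4450, (cx,cy)=(1.0000,0.0000)
member 2 (1-2): L=6.5566, (cx,cy)=(0.4479,-0.8941)
member 3 (1-3): L=5.6207, (cx,cy)=(0.9949,0.1009)
member 4 (2-3): L=6.9556, (cx,cy)=(0.3817,0.9243)
solve A·x = −loads:
  F[0-1] = +5455.1996 N (tension)
  F[0-2] = +1477.5298 N (tension)
  F[1-2] = -5106.9433 N (compression)
  F[1-3] = +4456.1742 N (tension)
  F[2-3] = -2122.3315 N (compression)
  Rx@0 = -3623.3400 N
  Ry@0 = -5015.4463 N
  Ry@2 = +6527.5563 N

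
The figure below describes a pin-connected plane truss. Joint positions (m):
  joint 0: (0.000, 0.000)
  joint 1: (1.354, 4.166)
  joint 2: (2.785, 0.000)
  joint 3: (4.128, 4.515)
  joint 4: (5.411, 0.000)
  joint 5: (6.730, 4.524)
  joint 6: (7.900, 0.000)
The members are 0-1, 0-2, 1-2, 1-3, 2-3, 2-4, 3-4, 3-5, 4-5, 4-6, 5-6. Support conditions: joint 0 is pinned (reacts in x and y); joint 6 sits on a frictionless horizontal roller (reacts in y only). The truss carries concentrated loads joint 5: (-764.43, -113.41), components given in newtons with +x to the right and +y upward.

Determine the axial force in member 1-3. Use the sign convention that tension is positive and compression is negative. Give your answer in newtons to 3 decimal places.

-293.580

N=7 nodes, M=11 members, R=3 reactions → 2N=14, M+R=14
member 0 (0-1): L=4.3805, (cx,cy)=(0.3091,0.9510)
member 1 (0-2): L=2.7850, (cx,cy)=(1.0000,0.0000)
member 2 (1-2): L=4.4049, (cx,cy)=(0.3249,-0.9458)
member 3 (1-3): L=2.7959, (cx,cy)=(0.9922,0.1248)
member 4 (2-3): L=4.7105, (cx,cy)=(0.2851,0.9585)
member 5 (2-4): L=2.6260, (cx,cy)=(1.0000,0.0000)
member 6 (3-4): L=4.6938, (cx,cy)=(0.2733,-0.9619)
member 7 (3-5): L=2.6020, (cx,cy)=(1.0000,0.0035)
member 8 (4-5): L=4.7124, (cx,cy)=(0.2799,0.9600)
member 9 (4-6): L=2.4890, (cx,cy)=(1.0000,0.0000)
member 10 (5-6): L=4.6728, (cx,cy)=(0.2504,-0.9681)
solve A·x = −loads:
  F[0-1] = -477.9586 N (compression)
  F[0-2] = -616.6947 N (compression)
  F[1-2] = +441.8734 N (tension)
  F[1-3] = -293.5803 N (compression)
  F[2-3] = -436.0025 N (compression)
  F[2-4] = -348.8384 N (compression)
  F[3-4] = +470.5925 N (tension)
  F[3-5] = -544.2276 N (compression)
  F[4-5] = -471.5182 N (compression)
  F[4-6] = -88.2267 N (compression)
  F[5-6] = +352.3673 N (tension)
  Rx@0 = +764.4300 N
  Ry@0 = +454.5533 N
  Ry@6 = -341.1433 N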